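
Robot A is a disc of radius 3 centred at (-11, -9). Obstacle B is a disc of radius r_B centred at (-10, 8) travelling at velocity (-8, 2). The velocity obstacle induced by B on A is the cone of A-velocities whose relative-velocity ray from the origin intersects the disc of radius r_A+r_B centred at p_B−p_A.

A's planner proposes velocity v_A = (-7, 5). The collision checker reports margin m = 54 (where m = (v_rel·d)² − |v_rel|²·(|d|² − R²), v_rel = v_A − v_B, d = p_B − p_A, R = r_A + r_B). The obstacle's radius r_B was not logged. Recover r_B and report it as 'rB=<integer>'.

m = 54
d = (1, 17);  v_rel = (1, 3),  |v_rel|² = 10
v_rel×d = (1)·(17) − (3)·(1) = 14
since m = R²·10 − 14²:  R² = (196 + 54) / 10 = 25
R = √25 = 5  ⇒  r_B = 5 − 3 = 2

rB=2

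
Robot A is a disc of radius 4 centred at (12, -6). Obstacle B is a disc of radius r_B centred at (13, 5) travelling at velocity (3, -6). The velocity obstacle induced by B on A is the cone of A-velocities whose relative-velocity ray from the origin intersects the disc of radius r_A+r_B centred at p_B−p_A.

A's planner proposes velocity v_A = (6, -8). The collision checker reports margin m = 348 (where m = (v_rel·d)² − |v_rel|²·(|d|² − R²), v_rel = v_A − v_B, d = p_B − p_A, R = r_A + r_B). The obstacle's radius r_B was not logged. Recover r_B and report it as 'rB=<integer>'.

m = 348
d = (1, 11);  v_rel = (3, -2),  |v_rel|² = 13
v_rel×d = (3)·(11) − (-2)·(1) = 35
since m = R²·13 − 35²:  R² = (1225 + 348) / 13 = 121
R = √121 = 11  ⇒  r_B = 11 − 4 = 7

rB=7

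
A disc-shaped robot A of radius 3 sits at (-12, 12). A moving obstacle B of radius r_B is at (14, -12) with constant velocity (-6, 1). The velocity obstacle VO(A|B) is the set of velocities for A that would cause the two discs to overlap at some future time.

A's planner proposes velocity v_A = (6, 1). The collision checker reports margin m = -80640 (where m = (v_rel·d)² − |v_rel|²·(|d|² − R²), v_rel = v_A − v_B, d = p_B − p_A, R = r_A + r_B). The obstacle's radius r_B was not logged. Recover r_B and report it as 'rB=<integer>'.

m = -80640
d = (26, -24);  v_rel = (12, 0),  |v_rel|² = 144
v_rel×d = (12)·(-24) − (0)·(26) = -288
since m = R²·144 − (-288)²:  R² = (82944 + -80640) / 144 = 16
R = √16 = 4  ⇒  r_B = 4 − 3 = 1

rB=1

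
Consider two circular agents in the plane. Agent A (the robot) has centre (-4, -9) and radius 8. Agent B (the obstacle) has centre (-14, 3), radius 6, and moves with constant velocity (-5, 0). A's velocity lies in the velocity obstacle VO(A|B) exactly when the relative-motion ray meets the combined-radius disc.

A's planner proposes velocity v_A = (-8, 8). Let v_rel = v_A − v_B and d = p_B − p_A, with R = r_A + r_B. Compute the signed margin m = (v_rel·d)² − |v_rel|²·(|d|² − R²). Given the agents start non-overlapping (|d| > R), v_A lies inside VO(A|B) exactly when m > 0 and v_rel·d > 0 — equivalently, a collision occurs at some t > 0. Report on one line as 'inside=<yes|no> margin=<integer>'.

d = (-10, 12),  |d|² = 244;  R = 8+6 = 14,  c = 244−14² = 48
v_rel = (-3, 8),  |v_rel|² = 73;  v_rel·d = (-3)·(-10) + (8)·(12) = 126
73·t² − 252·t + 48 = 0  ⇒  m = 126² − 73·48 = 12372
m = 12372 > 0,  v_rel·d = 126 > 0  ⇒  inside

inside=yes margin=12372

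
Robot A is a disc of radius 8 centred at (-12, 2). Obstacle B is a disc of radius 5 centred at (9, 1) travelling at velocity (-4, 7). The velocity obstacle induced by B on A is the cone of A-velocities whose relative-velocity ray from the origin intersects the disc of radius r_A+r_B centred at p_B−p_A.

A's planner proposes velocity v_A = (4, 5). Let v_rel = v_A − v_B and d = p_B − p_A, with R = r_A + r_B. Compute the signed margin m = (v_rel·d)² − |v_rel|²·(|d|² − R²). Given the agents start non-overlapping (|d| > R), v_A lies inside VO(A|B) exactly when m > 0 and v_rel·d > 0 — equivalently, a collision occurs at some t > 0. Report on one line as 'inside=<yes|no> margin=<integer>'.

d = (21, -1),  |d|² = 442;  R = 8+5 = 13,  c = 442−13² = 273
v_rel = (8, -2),  |v_rel|² = 68;  v_rel·d = (8)·(21) + (-2)·(-1) = 170
68·t² − 340·t + 273 = 0  ⇒  m = 170² − 68·273 = 10336
m = 10336 > 0,  v_rel·d = 170 > 0  ⇒  inside

inside=yes margin=10336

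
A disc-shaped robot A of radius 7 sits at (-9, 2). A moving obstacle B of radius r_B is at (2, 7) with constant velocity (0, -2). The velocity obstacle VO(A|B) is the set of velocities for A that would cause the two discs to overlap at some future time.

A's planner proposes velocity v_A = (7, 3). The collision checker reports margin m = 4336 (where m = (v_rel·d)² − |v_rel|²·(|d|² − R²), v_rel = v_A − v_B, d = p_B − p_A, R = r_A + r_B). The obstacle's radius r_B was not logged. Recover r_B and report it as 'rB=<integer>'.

m = 4336
d = (11, 5);  v_rel = (7, 5),  |v_rel|² = 74
v_rel×d = (7)·(5) − (5)·(11) = -20
since m = R²·74 − (-20)²:  R² = (400 + 4336) / 74 = 64
R = √64 = 8  ⇒  r_B = 8 − 7 = 1

rB=1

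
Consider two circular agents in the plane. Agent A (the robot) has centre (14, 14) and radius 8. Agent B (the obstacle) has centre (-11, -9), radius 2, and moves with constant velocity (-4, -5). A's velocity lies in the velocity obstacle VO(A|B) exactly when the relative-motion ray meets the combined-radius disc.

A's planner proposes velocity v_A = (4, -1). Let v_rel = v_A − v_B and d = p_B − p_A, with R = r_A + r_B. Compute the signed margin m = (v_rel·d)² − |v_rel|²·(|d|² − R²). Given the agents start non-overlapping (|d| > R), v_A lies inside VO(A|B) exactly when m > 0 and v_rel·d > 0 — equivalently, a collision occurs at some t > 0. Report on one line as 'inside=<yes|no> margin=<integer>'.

d = (-25, -23),  |d|² = 1154;  R = 8+2 = 10,  c = 1154−10² = 1054
v_rel = (8, 4),  |v_rel|² = 80;  v_rel·d = (8)·(-25) + (4)·(-23) = -292
80·t² + 584·t + 1054 = 0  ⇒  m = (-292)² − 80·1054 = 944
m = 944 > 0,  v_rel·d = -292 < 0  ⇒  outside

inside=no margin=944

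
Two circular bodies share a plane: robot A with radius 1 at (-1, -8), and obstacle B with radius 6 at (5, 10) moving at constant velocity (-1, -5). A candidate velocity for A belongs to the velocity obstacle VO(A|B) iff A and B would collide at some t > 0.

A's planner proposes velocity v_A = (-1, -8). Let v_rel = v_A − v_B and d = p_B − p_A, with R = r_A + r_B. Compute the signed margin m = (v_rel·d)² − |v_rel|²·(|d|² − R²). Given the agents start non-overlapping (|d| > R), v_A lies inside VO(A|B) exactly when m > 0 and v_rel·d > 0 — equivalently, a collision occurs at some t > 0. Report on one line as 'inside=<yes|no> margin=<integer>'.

d = (6, 18),  |d|² = 360;  R = 1+6 = 7,  c = 360−7² = 311
v_rel = (0, -3),  |v_rel|² = 9;  v_rel·d = (0)·(6) + (-3)·(18) = -54
9·t² + 108·t + 311 = 0  ⇒  m = (-54)² − 9·311 = 117
m = 117 > 0,  v_rel·d = -54 < 0  ⇒  outside

inside=no margin=117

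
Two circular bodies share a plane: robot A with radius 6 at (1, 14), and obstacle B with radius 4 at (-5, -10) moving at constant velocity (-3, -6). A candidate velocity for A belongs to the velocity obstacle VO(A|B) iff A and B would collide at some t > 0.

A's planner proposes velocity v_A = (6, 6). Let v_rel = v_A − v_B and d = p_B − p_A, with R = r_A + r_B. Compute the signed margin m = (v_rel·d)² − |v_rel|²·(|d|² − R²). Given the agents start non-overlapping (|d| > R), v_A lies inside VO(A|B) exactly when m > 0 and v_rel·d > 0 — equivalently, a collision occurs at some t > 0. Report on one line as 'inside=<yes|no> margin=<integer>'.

d = (-6, -24),  |d|² = 612;  R = 6+4 = 10,  c = 612−10² = 512
v_rel = (9, 12),  |v_rel|² = 225;  v_rel·d = (9)·(-6) + (12)·(-24) = -342
225·t² + 684·t + 512 = 0  ⇒  m = (-342)² − 225·512 = 1764
m = 1764 > 0,  v_rel·d = -342 < 0  ⇒  outside

inside=no margin=1764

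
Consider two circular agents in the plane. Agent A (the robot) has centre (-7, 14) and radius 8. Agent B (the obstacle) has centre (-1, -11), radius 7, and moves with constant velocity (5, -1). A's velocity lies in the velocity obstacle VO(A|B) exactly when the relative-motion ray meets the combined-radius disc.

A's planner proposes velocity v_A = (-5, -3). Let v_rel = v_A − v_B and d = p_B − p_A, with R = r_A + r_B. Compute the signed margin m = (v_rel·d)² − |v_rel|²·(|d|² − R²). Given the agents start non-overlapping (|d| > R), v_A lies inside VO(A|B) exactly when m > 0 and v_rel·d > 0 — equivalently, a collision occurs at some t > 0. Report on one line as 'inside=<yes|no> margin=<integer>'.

d = (6, -25),  |d|² = 661;  R = 8+7 = 15,  c = 661−15² = 436
v_rel = (-10, -2),  |v_rel|² = 104;  v_rel·d = (-10)·(6) + (-2)·(-25) = -10
104·t² + 20·t + 436 = 0  ⇒  m = (-10)² − 104·436 = -45244
m = -45244 < 0,  v_rel·d = -10 < 0  ⇒  outside

inside=no margin=-45244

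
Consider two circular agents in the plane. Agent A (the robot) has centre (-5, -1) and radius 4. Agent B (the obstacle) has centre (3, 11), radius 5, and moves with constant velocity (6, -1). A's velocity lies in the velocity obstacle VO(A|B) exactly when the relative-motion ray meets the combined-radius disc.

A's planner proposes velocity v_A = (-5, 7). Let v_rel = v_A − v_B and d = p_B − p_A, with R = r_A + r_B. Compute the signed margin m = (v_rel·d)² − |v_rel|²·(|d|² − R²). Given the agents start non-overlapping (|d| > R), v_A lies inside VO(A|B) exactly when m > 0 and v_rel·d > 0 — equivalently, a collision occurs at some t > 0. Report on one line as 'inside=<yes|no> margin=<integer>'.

d = (8, 12),  |d|² = 208;  R = 4+5 = 9,  c = 208−9² = 127
v_rel = (-11, 8),  |v_rel|² = 185;  v_rel·d = (-11)·(8) + (8)·(12) = 8
185·t² − 16·t + 127 = 0  ⇒  m = 8² − 185·127 = -23431
m = -23431 < 0,  v_rel·d = 8 > 0  ⇒  outside

inside=no margin=-23431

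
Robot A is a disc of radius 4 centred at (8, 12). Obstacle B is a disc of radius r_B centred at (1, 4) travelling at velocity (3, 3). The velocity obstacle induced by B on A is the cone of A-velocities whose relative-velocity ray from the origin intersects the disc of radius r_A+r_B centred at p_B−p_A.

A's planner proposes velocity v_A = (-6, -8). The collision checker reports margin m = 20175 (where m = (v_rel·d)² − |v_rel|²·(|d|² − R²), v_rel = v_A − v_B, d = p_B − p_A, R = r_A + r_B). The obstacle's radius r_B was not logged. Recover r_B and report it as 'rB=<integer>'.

m = 20175
d = (-7, -8);  v_rel = (-9, -11),  |v_rel|² = 202
v_rel×d = (-9)·(-8) − (-11)·(-7) = -5
since m = R²·202 − (-5)²:  R² = (25 + 20175) / 202 = 100
R = √100 = 10  ⇒  r_B = 10 − 4 = 6

rB=6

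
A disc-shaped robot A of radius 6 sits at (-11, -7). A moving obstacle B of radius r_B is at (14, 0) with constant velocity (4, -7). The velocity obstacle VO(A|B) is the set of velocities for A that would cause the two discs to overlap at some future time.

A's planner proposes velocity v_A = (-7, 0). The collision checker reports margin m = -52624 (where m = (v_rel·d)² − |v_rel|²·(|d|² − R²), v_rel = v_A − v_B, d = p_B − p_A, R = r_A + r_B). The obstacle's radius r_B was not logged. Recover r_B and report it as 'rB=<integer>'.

m = -52624
d = (25, 7);  v_rel = (-11, 7),  |v_rel|² = 170
v_rel×d = (-11)·(7) − (7)·(25) = -252
since m = R²·170 − (-252)²:  R² = (63504 + -52624) / 170 = 64
R = √64 = 8  ⇒  r_B = 8 − 6 = 2

rB=2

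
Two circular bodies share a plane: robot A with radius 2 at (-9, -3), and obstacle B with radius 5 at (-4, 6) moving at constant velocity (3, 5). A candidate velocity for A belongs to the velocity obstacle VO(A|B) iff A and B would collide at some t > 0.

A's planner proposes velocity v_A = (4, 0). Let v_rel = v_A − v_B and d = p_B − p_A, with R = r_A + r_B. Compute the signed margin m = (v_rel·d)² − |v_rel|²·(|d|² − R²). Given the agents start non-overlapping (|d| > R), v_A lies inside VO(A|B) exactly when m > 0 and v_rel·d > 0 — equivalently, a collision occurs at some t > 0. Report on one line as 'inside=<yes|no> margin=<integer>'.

d = (5, 9),  |d|² = 106;  R = 2+5 = 7,  c = 106−7² = 57
v_rel = (1, -5),  |v_rel|² = 26;  v_rel·d = (1)·(5) + (-5)·(9) = -40
26·t² + 80·t + 57 = 0  ⇒  m = (-40)² − 26·57 = 118
m = 118 > 0,  v_rel·d = -40 < 0  ⇒  outside

inside=no margin=118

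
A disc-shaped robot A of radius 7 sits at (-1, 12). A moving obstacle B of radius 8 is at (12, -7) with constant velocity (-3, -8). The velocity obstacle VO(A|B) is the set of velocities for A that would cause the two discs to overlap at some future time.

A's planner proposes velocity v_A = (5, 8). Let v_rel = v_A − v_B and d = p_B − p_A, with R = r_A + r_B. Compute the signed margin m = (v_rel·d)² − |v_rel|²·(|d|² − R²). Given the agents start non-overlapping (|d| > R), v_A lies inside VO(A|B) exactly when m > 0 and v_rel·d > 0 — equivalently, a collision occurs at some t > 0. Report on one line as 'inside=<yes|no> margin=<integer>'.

d = (13, -19),  |d|² = 530;  R = 7+8 = 15,  c = 530−15² = 305
v_rel = (8, 16),  |v_rel|² = 320;  v_rel·d = (8)·(13) + (16)·(-19) = -200
320·t² + 400·t + 305 = 0  ⇒  m = (-200)² − 320·305 = -57600
m = -57600 < 0,  v_rel·d = -200 < 0  ⇒  outside

inside=no margin=-57600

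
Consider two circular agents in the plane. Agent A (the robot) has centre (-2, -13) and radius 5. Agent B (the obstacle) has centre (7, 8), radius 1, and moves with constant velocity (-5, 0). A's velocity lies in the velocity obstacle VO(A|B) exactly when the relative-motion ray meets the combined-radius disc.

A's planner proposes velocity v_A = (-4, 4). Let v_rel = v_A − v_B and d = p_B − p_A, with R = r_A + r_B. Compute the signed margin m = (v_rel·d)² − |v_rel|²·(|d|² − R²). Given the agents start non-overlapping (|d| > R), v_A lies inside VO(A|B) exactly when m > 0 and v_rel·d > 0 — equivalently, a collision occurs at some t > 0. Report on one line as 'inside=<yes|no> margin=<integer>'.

d = (9, 21),  |d|² = 522;  R = 5+1 = 6,  c = 522−6² = 486
v_rel = (1, 4),  |v_rel|² = 17;  v_rel·d = (1)·(9) + (4)·(21) = 93
17·t² − 186·t + 486 = 0  ⇒  m = 93² − 17·486 = 387
m = 387 > 0,  v_rel·d = 93 > 0  ⇒  inside

inside=yes margin=387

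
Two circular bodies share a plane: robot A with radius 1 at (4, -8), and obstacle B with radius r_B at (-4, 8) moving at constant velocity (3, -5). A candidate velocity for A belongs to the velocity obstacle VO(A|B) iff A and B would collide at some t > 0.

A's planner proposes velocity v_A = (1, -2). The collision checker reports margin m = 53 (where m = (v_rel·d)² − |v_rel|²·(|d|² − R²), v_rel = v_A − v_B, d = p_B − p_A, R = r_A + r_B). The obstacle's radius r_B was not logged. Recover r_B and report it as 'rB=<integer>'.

m = 53
d = (-8, 16);  v_rel = (-2, 3),  |v_rel|² = 13
v_rel×d = (-2)·(16) − (3)·(-8) = -8
since m = R²·13 − (-8)²:  R² = (64 + 53) / 13 = 9
R = √9 = 3  ⇒  r_B = 3 − 1 = 2

rB=2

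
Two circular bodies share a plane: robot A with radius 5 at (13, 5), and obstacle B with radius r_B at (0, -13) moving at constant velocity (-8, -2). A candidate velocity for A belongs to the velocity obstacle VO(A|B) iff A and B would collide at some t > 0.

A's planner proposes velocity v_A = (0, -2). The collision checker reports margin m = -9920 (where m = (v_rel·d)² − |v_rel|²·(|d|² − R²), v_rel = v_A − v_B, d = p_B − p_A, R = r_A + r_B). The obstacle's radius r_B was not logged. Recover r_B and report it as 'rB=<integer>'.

m = -9920
d = (-13, -18);  v_rel = (8, 0),  |v_rel|² = 64
v_rel×d = (8)·(-18) − (0)·(-13) = -144
since m = R²·64 − (-144)²:  R² = (20736 + -9920) / 64 = 169
R = √169 = 13  ⇒  r_B = 13 − 5 = 8

rB=8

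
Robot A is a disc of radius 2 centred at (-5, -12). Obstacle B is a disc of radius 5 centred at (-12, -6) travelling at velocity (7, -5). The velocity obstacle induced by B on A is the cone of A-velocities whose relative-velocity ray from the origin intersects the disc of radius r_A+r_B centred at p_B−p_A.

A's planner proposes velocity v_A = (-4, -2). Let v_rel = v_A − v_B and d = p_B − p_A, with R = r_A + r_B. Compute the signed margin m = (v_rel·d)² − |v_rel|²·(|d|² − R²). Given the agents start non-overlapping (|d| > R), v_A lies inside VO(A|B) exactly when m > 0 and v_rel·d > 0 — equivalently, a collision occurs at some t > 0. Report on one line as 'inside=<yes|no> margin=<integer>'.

d = (-7, 6),  |d|² = 85;  R = 2+5 = 7,  c = 85−7² = 36
v_rel = (-11, 3),  |v_rel|² = 130;  v_rel·d = (-11)·(-7) + (3)·(6) = 95
130·t² − 190·t + 36 = 0  ⇒  m = 95² − 130·36 = 4345
m = 4345 > 0,  v_rel·d = 95 > 0  ⇒  inside

inside=yes margin=4345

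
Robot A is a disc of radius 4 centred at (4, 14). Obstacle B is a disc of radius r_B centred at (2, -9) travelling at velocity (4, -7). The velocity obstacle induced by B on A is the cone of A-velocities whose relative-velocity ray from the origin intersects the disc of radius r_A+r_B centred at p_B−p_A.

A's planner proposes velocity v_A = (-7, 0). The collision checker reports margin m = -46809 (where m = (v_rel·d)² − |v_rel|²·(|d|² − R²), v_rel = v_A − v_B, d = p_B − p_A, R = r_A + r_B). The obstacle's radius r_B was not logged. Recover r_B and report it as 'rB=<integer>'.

m = -46809
d = (-2, -23);  v_rel = (-11, 7),  |v_rel|² = 170
v_rel×d = (-11)·(-23) − (7)·(-2) = 267
since m = R²·170 − 267²:  R² = (71289 + -46809) / 170 = 144
R = √144 = 12  ⇒  r_B = 12 − 4 = 8

rB=8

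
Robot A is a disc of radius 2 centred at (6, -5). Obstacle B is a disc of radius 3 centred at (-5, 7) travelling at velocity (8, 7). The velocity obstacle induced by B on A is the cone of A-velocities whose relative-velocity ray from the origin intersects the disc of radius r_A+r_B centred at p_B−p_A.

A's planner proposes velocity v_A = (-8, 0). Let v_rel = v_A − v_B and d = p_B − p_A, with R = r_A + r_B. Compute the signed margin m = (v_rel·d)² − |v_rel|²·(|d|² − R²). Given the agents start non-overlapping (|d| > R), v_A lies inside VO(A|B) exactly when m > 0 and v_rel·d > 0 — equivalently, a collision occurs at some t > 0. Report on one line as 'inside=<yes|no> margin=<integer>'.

d = (-11, 12),  |d|² = 265;  R = 2+3 = 5,  c = 265−5² = 240
v_rel = (-16, -7),  |v_rel|² = 305;  v_rel·d = (-16)·(-11) + (-7)·(12) = 92
305·t² − 184·t + 240 = 0  ⇒  m = 92² − 305·240 = -64736
m = -64736 < 0,  v_rel·d = 92 > 0  ⇒  outside

inside=no margin=-64736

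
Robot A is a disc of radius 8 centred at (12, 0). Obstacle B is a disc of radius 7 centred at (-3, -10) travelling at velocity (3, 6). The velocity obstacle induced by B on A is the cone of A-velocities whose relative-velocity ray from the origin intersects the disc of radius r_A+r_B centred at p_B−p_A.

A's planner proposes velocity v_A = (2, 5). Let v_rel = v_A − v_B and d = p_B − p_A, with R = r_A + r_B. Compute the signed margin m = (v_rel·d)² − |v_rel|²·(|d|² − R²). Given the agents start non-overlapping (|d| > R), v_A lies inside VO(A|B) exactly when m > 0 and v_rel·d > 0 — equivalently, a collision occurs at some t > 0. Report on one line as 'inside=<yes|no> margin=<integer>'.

d = (-15, -10),  |d|² = 325;  R = 8+7 = 15,  c = 325−15² = 100
v_rel = (-1, -1),  |v_rel|² = 2;  v_rel·d = (-1)·(-15) + (-1)·(-10) = 25
2·t² − 50·t + 100 = 0  ⇒  m = 25² − 2·100 = 425
m = 425 > 0,  v_rel·d = 25 > 0  ⇒  inside

inside=yes margin=425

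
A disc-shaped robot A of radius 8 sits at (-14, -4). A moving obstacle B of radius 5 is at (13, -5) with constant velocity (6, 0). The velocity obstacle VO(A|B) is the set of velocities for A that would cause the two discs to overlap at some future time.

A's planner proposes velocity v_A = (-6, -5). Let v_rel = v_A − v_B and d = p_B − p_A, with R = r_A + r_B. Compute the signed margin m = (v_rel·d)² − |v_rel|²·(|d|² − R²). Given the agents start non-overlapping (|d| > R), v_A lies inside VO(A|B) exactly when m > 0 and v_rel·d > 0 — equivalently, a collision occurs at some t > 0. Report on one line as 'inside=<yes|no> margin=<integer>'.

d = (27, -1),  |d|² = 730;  R = 8+5 = 13,  c = 730−13² = 561
v_rel = (-12, -5),  |v_rel|² = 169;  v_rel·d = (-12)·(27) + (-5)·(-1) = -319
169·t² + 638·t + 561 = 0  ⇒  m = (-319)² − 169·561 = 6952
m = 6952 > 0,  v_rel·d = -319 < 0  ⇒  outside

inside=no margin=6952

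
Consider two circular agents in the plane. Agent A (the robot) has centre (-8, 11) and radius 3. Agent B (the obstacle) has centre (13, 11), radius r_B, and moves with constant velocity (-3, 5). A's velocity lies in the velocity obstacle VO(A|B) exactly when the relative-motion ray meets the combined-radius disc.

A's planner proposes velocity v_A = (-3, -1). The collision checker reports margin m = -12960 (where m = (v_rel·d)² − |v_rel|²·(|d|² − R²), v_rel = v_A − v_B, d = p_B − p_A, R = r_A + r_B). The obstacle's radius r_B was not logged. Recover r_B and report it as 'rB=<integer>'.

m = -12960
d = (21, 0);  v_rel = (0, -6),  |v_rel|² = 36
v_rel×d = (0)·(0) − (-6)·(21) = 126
since m = R²·36 − 126²:  R² = (15876 + -12960) / 36 = 81
R = √81 = 9  ⇒  r_B = 9 − 3 = 6

rB=6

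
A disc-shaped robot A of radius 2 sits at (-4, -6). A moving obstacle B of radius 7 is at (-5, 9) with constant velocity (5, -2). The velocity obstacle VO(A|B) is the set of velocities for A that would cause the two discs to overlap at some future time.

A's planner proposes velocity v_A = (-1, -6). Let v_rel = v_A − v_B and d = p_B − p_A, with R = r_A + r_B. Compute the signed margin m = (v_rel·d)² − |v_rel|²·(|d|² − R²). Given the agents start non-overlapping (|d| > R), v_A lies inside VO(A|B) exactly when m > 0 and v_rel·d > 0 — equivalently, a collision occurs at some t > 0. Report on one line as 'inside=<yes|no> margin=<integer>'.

d = (-1, 15),  |d|² = 226;  R = 2+7 = 9,  c = 226−9² = 145
v_rel = (-6, -4),  |v_rel|² = 52;  v_rel·d = (-6)·(-1) + (-4)·(15) = -54
52·t² + 108·t + 145 = 0  ⇒  m = (-54)² − 52·145 = -4624
m = -4624 < 0,  v_rel·d = -54 < 0  ⇒  outside

inside=no margin=-4624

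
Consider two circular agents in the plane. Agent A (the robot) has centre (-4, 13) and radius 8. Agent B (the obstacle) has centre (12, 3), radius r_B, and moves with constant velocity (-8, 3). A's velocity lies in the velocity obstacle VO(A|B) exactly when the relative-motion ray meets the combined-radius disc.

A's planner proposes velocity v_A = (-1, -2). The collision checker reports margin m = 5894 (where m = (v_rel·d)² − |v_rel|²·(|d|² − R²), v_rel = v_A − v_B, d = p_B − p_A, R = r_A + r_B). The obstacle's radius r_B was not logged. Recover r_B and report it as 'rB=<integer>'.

m = 5894
d = (16, -10);  v_rel = (7, -5),  |v_rel|² = 74
v_rel×d = (7)·(-10) − (-5)·(16) = 10
since m = R²·74 − 10²:  R² = (100 + 5894) / 74 = 81
R = √81 = 9  ⇒  r_B = 9 − 8 = 1

rB=1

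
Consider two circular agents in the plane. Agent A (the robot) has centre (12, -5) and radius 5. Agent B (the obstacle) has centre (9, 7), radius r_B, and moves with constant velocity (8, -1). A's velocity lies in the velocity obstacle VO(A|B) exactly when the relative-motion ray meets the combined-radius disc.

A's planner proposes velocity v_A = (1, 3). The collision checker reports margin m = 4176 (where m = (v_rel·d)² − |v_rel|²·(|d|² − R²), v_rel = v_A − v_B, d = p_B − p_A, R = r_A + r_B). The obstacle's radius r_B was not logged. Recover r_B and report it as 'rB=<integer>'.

m = 4176
d = (-3, 12);  v_rel = (-7, 4),  |v_rel|² = 65
v_rel×d = (-7)·(12) − (4)·(-3) = -72
since m = R²·65 − (-72)²:  R² = (5184 + 4176) / 65 = 144
R = √144 = 12  ⇒  r_B = 12 − 5 = 7

rB=7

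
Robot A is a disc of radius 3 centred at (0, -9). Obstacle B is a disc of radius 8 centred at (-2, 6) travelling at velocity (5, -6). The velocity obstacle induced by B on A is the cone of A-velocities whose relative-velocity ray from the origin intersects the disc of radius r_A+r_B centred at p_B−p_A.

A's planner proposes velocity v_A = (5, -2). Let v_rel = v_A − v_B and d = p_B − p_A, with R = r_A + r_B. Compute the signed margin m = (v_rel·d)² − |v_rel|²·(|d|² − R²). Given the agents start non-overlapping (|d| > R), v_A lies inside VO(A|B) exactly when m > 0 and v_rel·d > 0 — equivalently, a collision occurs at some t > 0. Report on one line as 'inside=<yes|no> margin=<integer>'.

d = (-2, 15),  |d|² = 229;  R = 3+8 = 11,  c = 229−11² = 108
v_rel = (0, 4),  |v_rel|² = 16;  v_rel·d = (0)·(-2) + (4)·(15) = 60
16·t² − 120·t + 108 = 0  ⇒  m = 60² − 16·108 = 1872
m = 1872 > 0,  v_rel·d = 60 > 0  ⇒  inside

inside=yes margin=1872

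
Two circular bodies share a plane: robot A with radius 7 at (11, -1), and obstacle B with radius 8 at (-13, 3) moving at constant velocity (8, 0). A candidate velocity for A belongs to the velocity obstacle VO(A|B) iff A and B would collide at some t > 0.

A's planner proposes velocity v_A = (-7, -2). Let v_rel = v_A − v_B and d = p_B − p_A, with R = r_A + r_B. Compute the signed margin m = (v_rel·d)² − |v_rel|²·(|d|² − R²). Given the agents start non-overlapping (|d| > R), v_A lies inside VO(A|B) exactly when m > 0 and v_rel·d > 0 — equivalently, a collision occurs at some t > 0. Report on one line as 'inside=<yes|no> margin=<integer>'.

d = (-24, 4),  |d|² = 592;  R = 7+8 = 15,  c = 592−15² = 367
v_rel = (-15, -2),  |v_rel|² = 229;  v_rel·d = (-15)·(-24) + (-2)·(4) = 352
229·t² − 704·t + 367 = 0  ⇒  m = 352² − 229·367 = 39861
m = 39861 > 0,  v_rel·d = 352 > 0  ⇒  inside

inside=yes margin=39861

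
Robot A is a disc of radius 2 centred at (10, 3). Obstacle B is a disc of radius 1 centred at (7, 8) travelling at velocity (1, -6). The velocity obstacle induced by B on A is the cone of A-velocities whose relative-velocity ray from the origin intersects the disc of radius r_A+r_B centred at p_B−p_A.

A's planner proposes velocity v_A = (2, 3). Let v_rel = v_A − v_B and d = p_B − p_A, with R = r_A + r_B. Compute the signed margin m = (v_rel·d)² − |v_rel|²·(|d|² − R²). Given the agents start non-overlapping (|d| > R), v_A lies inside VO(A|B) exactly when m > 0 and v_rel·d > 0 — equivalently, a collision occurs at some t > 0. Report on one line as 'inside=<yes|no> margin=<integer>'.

d = (-3, 5),  |d|² = 34;  R = 2+1 = 3,  c = 34−3² = 25
v_rel = (1, 9),  |v_rel|² = 82;  v_rel·d = (1)·(-3) + (9)·(5) = 42
82·t² − 84·t + 25 = 0  ⇒  m = 42² − 82·25 = -286
m = -286 < 0,  v_rel·d = 42 > 0  ⇒  outside

inside=no margin=-286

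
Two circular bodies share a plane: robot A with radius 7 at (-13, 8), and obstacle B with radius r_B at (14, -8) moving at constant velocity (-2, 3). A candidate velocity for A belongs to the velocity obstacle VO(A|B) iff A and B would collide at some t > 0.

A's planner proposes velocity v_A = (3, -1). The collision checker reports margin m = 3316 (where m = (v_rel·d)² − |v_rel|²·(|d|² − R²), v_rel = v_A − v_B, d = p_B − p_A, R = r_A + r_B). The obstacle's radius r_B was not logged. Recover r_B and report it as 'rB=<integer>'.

m = 3316
d = (27, -16);  v_rel = (5, -4),  |v_rel|² = 41
v_rel×d = (5)·(-16) − (-4)·(27) = 28
since m = R²·41 − 28²:  R² = (784 + 3316) / 41 = 100
R = √100 = 10  ⇒  r_B = 10 − 7 = 3

rB=3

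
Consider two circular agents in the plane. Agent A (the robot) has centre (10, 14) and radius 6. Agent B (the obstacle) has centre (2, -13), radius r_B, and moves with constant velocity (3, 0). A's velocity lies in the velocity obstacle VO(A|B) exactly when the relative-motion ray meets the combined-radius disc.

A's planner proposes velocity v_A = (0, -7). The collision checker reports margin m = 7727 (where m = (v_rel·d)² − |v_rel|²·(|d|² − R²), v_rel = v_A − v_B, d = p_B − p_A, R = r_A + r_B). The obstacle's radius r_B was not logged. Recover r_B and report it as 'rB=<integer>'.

m = 7727
d = (-8, -27);  v_rel = (-3, -7),  |v_rel|² = 58
v_rel×d = (-3)·(-27) − (-7)·(-8) = 25
since m = R²·58 − 25²:  R² = (625 + 7727) / 58 = 144
R = √144 = 12  ⇒  r_B = 12 − 6 = 6

rB=6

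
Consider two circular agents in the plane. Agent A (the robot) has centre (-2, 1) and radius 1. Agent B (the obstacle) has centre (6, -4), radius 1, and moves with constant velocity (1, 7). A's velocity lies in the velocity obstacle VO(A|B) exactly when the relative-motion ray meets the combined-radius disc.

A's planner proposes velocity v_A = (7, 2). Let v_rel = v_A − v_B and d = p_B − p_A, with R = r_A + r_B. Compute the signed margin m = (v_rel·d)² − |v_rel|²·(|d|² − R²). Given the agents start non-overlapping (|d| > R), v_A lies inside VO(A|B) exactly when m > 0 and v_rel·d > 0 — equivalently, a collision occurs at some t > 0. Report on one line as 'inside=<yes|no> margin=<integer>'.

d = (8, -5),  |d|² = 89;  R = 1+1 = 2,  c = 89−2² = 85
v_rel = (6, -5),  |v_rel|² = 61;  v_rel·d = (6)·(8) + (-5)·(-5) = 73
61·t² − 146·t + 85 = 0  ⇒  m = 73² − 61·85 = 144
m = 144 > 0,  v_rel·d = 73 > 0  ⇒  inside

inside=yes margin=144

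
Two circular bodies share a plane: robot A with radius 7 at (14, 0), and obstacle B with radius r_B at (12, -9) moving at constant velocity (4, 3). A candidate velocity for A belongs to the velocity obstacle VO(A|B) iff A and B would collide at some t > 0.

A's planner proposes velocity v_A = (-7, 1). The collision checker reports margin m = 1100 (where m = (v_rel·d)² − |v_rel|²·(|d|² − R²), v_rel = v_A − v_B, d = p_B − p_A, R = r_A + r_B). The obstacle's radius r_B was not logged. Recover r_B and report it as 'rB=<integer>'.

m = 1100
d = (-2, -9);  v_rel = (-11, -2),  |v_rel|² = 125
v_rel×d = (-11)·(-9) − (-2)·(-2) = 95
since m = R²·125 − 95²:  R² = (9025 + 1100) / 125 = 81
R = √81 = 9  ⇒  r_B = 9 − 7 = 2

rB=2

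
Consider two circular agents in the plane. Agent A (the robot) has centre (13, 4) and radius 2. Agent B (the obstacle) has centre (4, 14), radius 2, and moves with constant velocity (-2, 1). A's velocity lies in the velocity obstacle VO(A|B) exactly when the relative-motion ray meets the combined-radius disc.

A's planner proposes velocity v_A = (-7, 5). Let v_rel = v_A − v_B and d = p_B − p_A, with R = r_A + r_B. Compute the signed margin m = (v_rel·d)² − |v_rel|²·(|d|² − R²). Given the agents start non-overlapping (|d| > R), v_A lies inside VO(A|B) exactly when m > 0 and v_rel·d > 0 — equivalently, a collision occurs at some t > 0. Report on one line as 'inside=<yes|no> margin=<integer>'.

d = (-9, 10),  |d|² = 181;  R = 2+2 = 4,  c = 181−4² = 165
v_rel = (-5, 4),  |v_rel|² = 41;  v_rel·d = (-5)·(-9) + (4)·(10) = 85
41·t² − 170·t + 165 = 0  ⇒  m = 85² − 41·165 = 460
m = 460 > 0,  v_rel·d = 85 > 0  ⇒  inside

inside=yes margin=460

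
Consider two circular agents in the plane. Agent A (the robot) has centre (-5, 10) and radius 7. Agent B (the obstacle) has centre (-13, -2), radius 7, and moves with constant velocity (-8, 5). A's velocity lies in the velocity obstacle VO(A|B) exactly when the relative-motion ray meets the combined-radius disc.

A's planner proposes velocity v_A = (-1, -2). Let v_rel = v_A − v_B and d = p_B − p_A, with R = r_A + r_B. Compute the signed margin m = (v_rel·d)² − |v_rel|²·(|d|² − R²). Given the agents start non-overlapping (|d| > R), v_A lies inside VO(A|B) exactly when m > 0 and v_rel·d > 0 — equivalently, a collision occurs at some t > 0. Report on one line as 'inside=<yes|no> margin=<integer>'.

d = (-8, -12),  |d|² = 208;  R = 7+7 = 14,  c = 208−14² = 12
v_rel = (7, -7),  |v_rel|² = 98;  v_rel·d = (7)·(-8) + (-7)·(-12) = 28
98·t² − 56·t + 12 = 0  ⇒  m = 28² − 98·12 = -392
m = -392 < 0,  v_rel·d = 28 > 0  ⇒  outside

inside=no margin=-392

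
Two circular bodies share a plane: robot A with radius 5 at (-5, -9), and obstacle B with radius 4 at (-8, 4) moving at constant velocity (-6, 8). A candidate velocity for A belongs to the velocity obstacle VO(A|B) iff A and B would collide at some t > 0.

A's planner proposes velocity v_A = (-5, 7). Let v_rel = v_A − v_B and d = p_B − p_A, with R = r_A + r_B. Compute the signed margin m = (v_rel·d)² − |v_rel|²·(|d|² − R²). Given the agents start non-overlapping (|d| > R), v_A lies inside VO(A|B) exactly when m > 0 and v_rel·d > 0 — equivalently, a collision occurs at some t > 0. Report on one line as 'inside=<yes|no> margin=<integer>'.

d = (-3, 13),  |d|² = 178;  R = 5+4 = 9,  c = 178−9² = 97
v_rel = (1, -1),  |v_rel|² = 2;  v_rel·d = (1)·(-3) + (-1)·(13) = -16
2·t² + 32·t + 97 = 0  ⇒  m = (-16)² − 2·97 = 62
m = 62 > 0,  v_rel·d = -16 < 0  ⇒  outside

inside=no margin=62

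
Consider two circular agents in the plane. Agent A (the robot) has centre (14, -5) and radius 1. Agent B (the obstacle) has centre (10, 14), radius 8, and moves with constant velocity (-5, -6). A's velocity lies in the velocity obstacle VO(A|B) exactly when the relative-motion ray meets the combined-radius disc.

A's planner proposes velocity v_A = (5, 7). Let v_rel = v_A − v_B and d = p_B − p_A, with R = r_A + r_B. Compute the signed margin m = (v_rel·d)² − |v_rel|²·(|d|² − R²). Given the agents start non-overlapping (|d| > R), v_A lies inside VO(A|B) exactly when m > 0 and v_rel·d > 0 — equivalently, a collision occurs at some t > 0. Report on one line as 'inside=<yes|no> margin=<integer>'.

d = (-4, 19),  |d|² = 377;  R = 1+8 = 9,  c = 377−9² = 296
v_rel = (10, 13),  |v_rel|² = 269;  v_rel·d = (10)·(-4) + (13)·(19) = 207
269·t² − 414·t + 296 = 0  ⇒  m = 207² − 269·296 = -36775
m = -36775 < 0,  v_rel·d = 207 > 0  ⇒  outside

inside=no margin=-36775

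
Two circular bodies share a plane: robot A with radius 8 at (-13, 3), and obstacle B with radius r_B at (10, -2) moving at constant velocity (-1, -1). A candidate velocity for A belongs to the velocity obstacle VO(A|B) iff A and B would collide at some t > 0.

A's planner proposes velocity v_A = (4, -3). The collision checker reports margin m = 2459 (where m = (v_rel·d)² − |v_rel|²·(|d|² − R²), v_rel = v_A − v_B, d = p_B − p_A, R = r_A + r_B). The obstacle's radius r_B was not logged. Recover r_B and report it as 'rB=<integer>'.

m = 2459
d = (23, -5);  v_rel = (5, -2),  |v_rel|² = 29
v_rel×d = (5)·(-5) − (-2)·(23) = 21
since m = R²·29 − 21²:  R² = (441 + 2459) / 29 = 100
R = √100 = 10  ⇒  r_B = 10 − 8 = 2

rB=2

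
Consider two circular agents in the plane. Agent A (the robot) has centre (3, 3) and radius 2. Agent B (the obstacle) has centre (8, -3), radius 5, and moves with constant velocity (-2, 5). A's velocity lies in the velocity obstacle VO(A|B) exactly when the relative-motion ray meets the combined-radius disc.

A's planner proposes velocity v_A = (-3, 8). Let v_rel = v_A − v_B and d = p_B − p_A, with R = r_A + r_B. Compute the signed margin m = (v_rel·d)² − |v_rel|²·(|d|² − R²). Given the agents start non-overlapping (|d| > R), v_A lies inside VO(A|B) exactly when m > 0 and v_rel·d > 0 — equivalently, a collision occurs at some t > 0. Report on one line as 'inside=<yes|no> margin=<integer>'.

d = (5, -6),  |d|² = 61;  R = 2+5 = 7,  c = 61−7² = 12
v_rel = (-1, 3),  |v_rel|² = 10;  v_rel·d = (-1)·(5) + (3)·(-6) = -23
10·t² + 46·t + 12 = 0  ⇒  m = (-23)² − 10·12 = 409
m = 409 > 0,  v_rel·d = -23 < 0  ⇒  outside

inside=no margin=409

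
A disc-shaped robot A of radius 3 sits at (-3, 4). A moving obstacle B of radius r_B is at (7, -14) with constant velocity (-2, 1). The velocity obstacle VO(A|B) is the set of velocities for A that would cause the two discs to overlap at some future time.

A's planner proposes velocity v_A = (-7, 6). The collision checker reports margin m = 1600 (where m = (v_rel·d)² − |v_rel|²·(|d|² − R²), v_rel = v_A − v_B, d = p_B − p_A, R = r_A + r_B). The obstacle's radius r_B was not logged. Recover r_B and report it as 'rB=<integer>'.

m = 1600
d = (10, -18);  v_rel = (-5, 5),  |v_rel|² = 50
v_rel×d = (-5)·(-18) − (5)·(10) = 40
since m = R²·50 − 40²:  R² = (1600 + 1600) / 50 = 64
R = √64 = 8  ⇒  r_B = 8 − 3 = 5

rB=5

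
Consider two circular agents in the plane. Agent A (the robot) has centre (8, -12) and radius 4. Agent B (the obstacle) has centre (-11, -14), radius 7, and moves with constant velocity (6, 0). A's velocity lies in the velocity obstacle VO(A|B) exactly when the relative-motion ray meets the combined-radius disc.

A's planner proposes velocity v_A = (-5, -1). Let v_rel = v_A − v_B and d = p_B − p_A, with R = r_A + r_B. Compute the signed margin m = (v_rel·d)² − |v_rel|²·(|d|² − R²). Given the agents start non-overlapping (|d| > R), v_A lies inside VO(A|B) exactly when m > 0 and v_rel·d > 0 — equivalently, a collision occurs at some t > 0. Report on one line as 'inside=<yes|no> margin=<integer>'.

d = (-19, -2),  |d|² = 365;  R = 4+7 = 11,  c = 365−11² = 244
v_rel = (-11, -1),  |v_rel|² = 122;  v_rel·d = (-11)·(-19) + (-1)·(-2) = 211
122·t² − 422·t + 244 = 0  ⇒  m = 211² − 122·244 = 14753
m = 14753 > 0,  v_rel·d = 211 > 0  ⇒  inside

inside=yes margin=14753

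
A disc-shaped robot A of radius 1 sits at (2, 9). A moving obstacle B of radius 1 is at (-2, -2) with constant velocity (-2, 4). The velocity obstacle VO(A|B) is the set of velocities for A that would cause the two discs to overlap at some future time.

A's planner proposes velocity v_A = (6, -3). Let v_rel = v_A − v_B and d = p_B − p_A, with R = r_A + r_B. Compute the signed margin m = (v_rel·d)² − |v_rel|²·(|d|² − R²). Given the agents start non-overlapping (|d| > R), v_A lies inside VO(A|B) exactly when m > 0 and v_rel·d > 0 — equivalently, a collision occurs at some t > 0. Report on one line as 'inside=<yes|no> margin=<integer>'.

d = (-4, -11),  |d|² = 137;  R = 1+1 = 2,  c = 137−2² = 133
v_rel = (8, -7),  |v_rel|² = 113;  v_rel·d = (8)·(-4) + (-7)·(-11) = 45
113·t² − 90·t + 133 = 0  ⇒  m = 45² − 113·133 = -13004
m = -13004 < 0,  v_rel·d = 45 > 0  ⇒  outside

inside=no margin=-13004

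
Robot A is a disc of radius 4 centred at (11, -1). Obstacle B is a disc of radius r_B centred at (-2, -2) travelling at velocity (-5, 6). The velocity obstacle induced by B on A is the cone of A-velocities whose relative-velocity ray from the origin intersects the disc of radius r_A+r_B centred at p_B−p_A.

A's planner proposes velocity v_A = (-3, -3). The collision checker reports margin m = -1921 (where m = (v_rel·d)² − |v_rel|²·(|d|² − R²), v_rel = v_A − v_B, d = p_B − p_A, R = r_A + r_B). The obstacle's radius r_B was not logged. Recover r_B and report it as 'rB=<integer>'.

m = -1921
d = (-13, -1);  v_rel = (2, -9),  |v_rel|² = 85
v_rel×d = (2)·(-1) − (-9)·(-13) = -119
since m = R²·85 − (-119)²:  R² = (14161 + -1921) / 85 = 144
R = √144 = 12  ⇒  r_B = 12 − 4 = 8

rB=8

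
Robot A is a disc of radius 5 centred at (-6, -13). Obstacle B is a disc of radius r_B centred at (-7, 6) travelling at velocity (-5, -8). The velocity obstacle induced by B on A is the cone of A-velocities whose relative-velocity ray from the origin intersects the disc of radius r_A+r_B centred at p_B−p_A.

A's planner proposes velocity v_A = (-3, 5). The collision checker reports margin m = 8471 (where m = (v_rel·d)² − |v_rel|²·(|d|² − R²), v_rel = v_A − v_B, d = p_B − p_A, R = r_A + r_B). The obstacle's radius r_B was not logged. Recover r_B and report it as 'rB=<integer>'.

m = 8471
d = (-1, 19);  v_rel = (2, 13),  |v_rel|² = 173
v_rel×d = (2)·(19) − (13)·(-1) = 51
since m = R²·173 − 51²:  R² = (2601 + 8471) / 173 = 64
R = √64 = 8  ⇒  r_B = 8 − 5 = 3

rB=3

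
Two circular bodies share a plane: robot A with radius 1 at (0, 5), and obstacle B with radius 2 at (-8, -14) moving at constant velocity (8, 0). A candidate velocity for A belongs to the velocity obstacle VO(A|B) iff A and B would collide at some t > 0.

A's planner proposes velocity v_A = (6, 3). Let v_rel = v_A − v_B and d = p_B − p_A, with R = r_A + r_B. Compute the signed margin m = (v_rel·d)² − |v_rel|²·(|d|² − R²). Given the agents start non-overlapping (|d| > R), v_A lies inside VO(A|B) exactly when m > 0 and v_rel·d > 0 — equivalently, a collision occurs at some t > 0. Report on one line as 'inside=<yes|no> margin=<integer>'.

d = (-8, -19),  |d|² = 425;  R = 1+2 = 3,  c = 425−3² = 416
v_rel = (-2, 3),  |v_rel|² = 13;  v_rel·d = (-2)·(-8) + (3)·(-19) = -41
13·t² + 82·t + 416 = 0  ⇒  m = (-41)² − 13·416 = -3727
m = -3727 < 0,  v_rel·d = -41 < 0  ⇒  outside

inside=no margin=-3727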